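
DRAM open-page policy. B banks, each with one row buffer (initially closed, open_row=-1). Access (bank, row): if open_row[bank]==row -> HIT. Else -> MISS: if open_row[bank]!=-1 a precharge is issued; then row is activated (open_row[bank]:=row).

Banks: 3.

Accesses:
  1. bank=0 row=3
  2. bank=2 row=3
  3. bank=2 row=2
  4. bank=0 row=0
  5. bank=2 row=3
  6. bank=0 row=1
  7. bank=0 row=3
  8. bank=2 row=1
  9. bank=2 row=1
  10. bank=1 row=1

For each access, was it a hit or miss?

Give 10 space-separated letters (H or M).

Acc 1: bank0 row3 -> MISS (open row3); precharges=0
Acc 2: bank2 row3 -> MISS (open row3); precharges=0
Acc 3: bank2 row2 -> MISS (open row2); precharges=1
Acc 4: bank0 row0 -> MISS (open row0); precharges=2
Acc 5: bank2 row3 -> MISS (open row3); precharges=3
Acc 6: bank0 row1 -> MISS (open row1); precharges=4
Acc 7: bank0 row3 -> MISS (open row3); precharges=5
Acc 8: bank2 row1 -> MISS (open row1); precharges=6
Acc 9: bank2 row1 -> HIT
Acc 10: bank1 row1 -> MISS (open row1); precharges=6

Answer: M M M M M M M M H M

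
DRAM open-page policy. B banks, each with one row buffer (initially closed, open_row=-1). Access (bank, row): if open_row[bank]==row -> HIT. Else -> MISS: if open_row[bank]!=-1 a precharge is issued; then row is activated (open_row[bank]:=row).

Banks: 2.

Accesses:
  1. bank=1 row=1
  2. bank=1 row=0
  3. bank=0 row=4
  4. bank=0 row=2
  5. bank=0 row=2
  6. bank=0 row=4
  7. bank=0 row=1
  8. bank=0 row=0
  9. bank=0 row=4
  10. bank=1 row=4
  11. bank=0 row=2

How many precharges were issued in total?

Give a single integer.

Acc 1: bank1 row1 -> MISS (open row1); precharges=0
Acc 2: bank1 row0 -> MISS (open row0); precharges=1
Acc 3: bank0 row4 -> MISS (open row4); precharges=1
Acc 4: bank0 row2 -> MISS (open row2); precharges=2
Acc 5: bank0 row2 -> HIT
Acc 6: bank0 row4 -> MISS (open row4); precharges=3
Acc 7: bank0 row1 -> MISS (open row1); precharges=4
Acc 8: bank0 row0 -> MISS (open row0); precharges=5
Acc 9: bank0 row4 -> MISS (open row4); precharges=6
Acc 10: bank1 row4 -> MISS (open row4); precharges=7
Acc 11: bank0 row2 -> MISS (open row2); precharges=8

Answer: 8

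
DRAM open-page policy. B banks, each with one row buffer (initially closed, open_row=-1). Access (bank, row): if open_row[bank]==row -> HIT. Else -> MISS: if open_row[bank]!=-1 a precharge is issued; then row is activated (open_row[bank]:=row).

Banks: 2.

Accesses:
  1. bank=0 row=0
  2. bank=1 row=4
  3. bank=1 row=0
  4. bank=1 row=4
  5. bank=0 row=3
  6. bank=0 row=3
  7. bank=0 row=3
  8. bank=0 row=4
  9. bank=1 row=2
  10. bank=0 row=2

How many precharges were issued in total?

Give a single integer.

Acc 1: bank0 row0 -> MISS (open row0); precharges=0
Acc 2: bank1 row4 -> MISS (open row4); precharges=0
Acc 3: bank1 row0 -> MISS (open row0); precharges=1
Acc 4: bank1 row4 -> MISS (open row4); precharges=2
Acc 5: bank0 row3 -> MISS (open row3); precharges=3
Acc 6: bank0 row3 -> HIT
Acc 7: bank0 row3 -> HIT
Acc 8: bank0 row4 -> MISS (open row4); precharges=4
Acc 9: bank1 row2 -> MISS (open row2); precharges=5
Acc 10: bank0 row2 -> MISS (open row2); precharges=6

Answer: 6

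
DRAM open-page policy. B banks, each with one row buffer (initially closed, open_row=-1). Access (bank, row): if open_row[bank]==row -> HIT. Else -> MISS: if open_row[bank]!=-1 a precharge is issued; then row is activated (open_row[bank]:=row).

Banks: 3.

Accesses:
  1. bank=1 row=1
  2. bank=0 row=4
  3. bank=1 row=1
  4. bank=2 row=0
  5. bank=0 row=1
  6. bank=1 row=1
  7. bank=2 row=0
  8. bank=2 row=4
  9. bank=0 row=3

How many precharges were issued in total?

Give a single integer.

Acc 1: bank1 row1 -> MISS (open row1); precharges=0
Acc 2: bank0 row4 -> MISS (open row4); precharges=0
Acc 3: bank1 row1 -> HIT
Acc 4: bank2 row0 -> MISS (open row0); precharges=0
Acc 5: bank0 row1 -> MISS (open row1); precharges=1
Acc 6: bank1 row1 -> HIT
Acc 7: bank2 row0 -> HIT
Acc 8: bank2 row4 -> MISS (open row4); precharges=2
Acc 9: bank0 row3 -> MISS (open row3); precharges=3

Answer: 3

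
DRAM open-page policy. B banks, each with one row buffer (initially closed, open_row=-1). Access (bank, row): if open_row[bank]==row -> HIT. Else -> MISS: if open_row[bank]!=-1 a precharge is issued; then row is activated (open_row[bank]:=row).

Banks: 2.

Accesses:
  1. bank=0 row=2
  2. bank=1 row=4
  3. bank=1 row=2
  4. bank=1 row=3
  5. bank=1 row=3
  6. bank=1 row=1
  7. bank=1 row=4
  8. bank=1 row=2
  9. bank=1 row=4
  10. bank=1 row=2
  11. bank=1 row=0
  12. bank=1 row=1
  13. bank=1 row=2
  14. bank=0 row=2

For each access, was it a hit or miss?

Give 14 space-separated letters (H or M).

Acc 1: bank0 row2 -> MISS (open row2); precharges=0
Acc 2: bank1 row4 -> MISS (open row4); precharges=0
Acc 3: bank1 row2 -> MISS (open row2); precharges=1
Acc 4: bank1 row3 -> MISS (open row3); precharges=2
Acc 5: bank1 row3 -> HIT
Acc 6: bank1 row1 -> MISS (open row1); precharges=3
Acc 7: bank1 row4 -> MISS (open row4); precharges=4
Acc 8: bank1 row2 -> MISS (open row2); precharges=5
Acc 9: bank1 row4 -> MISS (open row4); precharges=6
Acc 10: bank1 row2 -> MISS (open row2); precharges=7
Acc 11: bank1 row0 -> MISS (open row0); precharges=8
Acc 12: bank1 row1 -> MISS (open row1); precharges=9
Acc 13: bank1 row2 -> MISS (open row2); precharges=10
Acc 14: bank0 row2 -> HIT

Answer: M M M M H M M M M M M M M H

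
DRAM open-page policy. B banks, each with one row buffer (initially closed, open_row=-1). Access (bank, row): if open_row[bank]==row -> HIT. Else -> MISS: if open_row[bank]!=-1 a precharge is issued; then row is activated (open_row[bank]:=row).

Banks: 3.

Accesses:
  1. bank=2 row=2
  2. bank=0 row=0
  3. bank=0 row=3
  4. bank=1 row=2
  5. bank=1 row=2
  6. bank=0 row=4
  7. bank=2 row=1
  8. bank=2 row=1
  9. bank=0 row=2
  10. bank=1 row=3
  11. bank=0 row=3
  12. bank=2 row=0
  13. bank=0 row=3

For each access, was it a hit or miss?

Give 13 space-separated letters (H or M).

Answer: M M M M H M M H M M M M H

Derivation:
Acc 1: bank2 row2 -> MISS (open row2); precharges=0
Acc 2: bank0 row0 -> MISS (open row0); precharges=0
Acc 3: bank0 row3 -> MISS (open row3); precharges=1
Acc 4: bank1 row2 -> MISS (open row2); precharges=1
Acc 5: bank1 row2 -> HIT
Acc 6: bank0 row4 -> MISS (open row4); precharges=2
Acc 7: bank2 row1 -> MISS (open row1); precharges=3
Acc 8: bank2 row1 -> HIT
Acc 9: bank0 row2 -> MISS (open row2); precharges=4
Acc 10: bank1 row3 -> MISS (open row3); precharges=5
Acc 11: bank0 row3 -> MISS (open row3); precharges=6
Acc 12: bank2 row0 -> MISS (open row0); precharges=7
Acc 13: bank0 row3 -> HIT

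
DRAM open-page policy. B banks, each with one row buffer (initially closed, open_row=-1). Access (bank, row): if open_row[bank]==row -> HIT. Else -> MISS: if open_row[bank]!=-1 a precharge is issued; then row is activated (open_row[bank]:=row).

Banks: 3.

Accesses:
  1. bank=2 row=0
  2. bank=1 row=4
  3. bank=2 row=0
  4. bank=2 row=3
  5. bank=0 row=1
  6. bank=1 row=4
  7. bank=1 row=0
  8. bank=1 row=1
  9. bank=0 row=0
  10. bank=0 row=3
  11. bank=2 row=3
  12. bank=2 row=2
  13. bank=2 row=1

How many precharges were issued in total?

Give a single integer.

Answer: 7

Derivation:
Acc 1: bank2 row0 -> MISS (open row0); precharges=0
Acc 2: bank1 row4 -> MISS (open row4); precharges=0
Acc 3: bank2 row0 -> HIT
Acc 4: bank2 row3 -> MISS (open row3); precharges=1
Acc 5: bank0 row1 -> MISS (open row1); precharges=1
Acc 6: bank1 row4 -> HIT
Acc 7: bank1 row0 -> MISS (open row0); precharges=2
Acc 8: bank1 row1 -> MISS (open row1); precharges=3
Acc 9: bank0 row0 -> MISS (open row0); precharges=4
Acc 10: bank0 row3 -> MISS (open row3); precharges=5
Acc 11: bank2 row3 -> HIT
Acc 12: bank2 row2 -> MISS (open row2); precharges=6
Acc 13: bank2 row1 -> MISS (open row1); precharges=7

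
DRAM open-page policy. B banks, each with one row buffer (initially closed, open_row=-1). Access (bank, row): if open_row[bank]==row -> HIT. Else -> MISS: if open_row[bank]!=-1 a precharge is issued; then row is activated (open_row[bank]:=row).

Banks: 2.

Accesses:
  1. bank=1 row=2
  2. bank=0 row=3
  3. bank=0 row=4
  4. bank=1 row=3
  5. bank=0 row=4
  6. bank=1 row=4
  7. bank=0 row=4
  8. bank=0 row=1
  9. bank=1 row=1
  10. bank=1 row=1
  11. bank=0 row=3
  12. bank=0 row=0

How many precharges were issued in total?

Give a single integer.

Acc 1: bank1 row2 -> MISS (open row2); precharges=0
Acc 2: bank0 row3 -> MISS (open row3); precharges=0
Acc 3: bank0 row4 -> MISS (open row4); precharges=1
Acc 4: bank1 row3 -> MISS (open row3); precharges=2
Acc 5: bank0 row4 -> HIT
Acc 6: bank1 row4 -> MISS (open row4); precharges=3
Acc 7: bank0 row4 -> HIT
Acc 8: bank0 row1 -> MISS (open row1); precharges=4
Acc 9: bank1 row1 -> MISS (open row1); precharges=5
Acc 10: bank1 row1 -> HIT
Acc 11: bank0 row3 -> MISS (open row3); precharges=6
Acc 12: bank0 row0 -> MISS (open row0); precharges=7

Answer: 7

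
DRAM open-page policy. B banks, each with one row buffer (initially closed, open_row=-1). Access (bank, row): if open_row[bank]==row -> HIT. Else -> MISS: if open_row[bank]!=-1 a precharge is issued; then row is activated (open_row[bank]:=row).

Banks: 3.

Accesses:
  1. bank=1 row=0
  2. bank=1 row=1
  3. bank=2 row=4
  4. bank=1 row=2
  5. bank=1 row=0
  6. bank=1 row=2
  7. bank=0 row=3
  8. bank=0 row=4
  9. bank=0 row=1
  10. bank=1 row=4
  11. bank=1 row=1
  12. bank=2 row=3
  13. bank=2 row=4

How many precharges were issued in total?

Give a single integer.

Acc 1: bank1 row0 -> MISS (open row0); precharges=0
Acc 2: bank1 row1 -> MISS (open row1); precharges=1
Acc 3: bank2 row4 -> MISS (open row4); precharges=1
Acc 4: bank1 row2 -> MISS (open row2); precharges=2
Acc 5: bank1 row0 -> MISS (open row0); precharges=3
Acc 6: bank1 row2 -> MISS (open row2); precharges=4
Acc 7: bank0 row3 -> MISS (open row3); precharges=4
Acc 8: bank0 row4 -> MISS (open row4); precharges=5
Acc 9: bank0 row1 -> MISS (open row1); precharges=6
Acc 10: bank1 row4 -> MISS (open row4); precharges=7
Acc 11: bank1 row1 -> MISS (open row1); precharges=8
Acc 12: bank2 row3 -> MISS (open row3); precharges=9
Acc 13: bank2 row4 -> MISS (open row4); precharges=10

Answer: 10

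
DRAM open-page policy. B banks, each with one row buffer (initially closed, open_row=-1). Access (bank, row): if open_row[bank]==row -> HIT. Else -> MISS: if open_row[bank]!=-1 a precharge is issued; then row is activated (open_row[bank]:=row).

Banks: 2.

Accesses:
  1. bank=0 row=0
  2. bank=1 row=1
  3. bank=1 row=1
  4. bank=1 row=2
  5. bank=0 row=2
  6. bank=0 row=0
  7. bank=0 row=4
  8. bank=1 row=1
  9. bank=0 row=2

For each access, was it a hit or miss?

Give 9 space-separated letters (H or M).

Acc 1: bank0 row0 -> MISS (open row0); precharges=0
Acc 2: bank1 row1 -> MISS (open row1); precharges=0
Acc 3: bank1 row1 -> HIT
Acc 4: bank1 row2 -> MISS (open row2); precharges=1
Acc 5: bank0 row2 -> MISS (open row2); precharges=2
Acc 6: bank0 row0 -> MISS (open row0); precharges=3
Acc 7: bank0 row4 -> MISS (open row4); precharges=4
Acc 8: bank1 row1 -> MISS (open row1); precharges=5
Acc 9: bank0 row2 -> MISS (open row2); precharges=6

Answer: M M H M M M M M M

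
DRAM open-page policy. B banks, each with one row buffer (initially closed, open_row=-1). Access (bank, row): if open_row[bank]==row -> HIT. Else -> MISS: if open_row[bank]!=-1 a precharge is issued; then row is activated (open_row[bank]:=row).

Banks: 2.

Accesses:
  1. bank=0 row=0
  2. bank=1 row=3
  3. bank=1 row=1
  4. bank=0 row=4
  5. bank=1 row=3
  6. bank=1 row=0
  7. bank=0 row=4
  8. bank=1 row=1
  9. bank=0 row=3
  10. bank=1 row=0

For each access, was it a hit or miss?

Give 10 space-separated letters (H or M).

Answer: M M M M M M H M M M

Derivation:
Acc 1: bank0 row0 -> MISS (open row0); precharges=0
Acc 2: bank1 row3 -> MISS (open row3); precharges=0
Acc 3: bank1 row1 -> MISS (open row1); precharges=1
Acc 4: bank0 row4 -> MISS (open row4); precharges=2
Acc 5: bank1 row3 -> MISS (open row3); precharges=3
Acc 6: bank1 row0 -> MISS (open row0); precharges=4
Acc 7: bank0 row4 -> HIT
Acc 8: bank1 row1 -> MISS (open row1); precharges=5
Acc 9: bank0 row3 -> MISS (open row3); precharges=6
Acc 10: bank1 row0 -> MISS (open row0); precharges=7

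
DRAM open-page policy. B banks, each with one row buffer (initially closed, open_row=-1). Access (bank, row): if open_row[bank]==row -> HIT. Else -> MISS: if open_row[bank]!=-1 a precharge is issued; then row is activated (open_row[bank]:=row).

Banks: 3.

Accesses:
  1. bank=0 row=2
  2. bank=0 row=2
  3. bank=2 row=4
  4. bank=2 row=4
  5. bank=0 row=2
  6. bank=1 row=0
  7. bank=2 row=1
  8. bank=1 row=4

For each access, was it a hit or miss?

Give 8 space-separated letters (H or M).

Acc 1: bank0 row2 -> MISS (open row2); precharges=0
Acc 2: bank0 row2 -> HIT
Acc 3: bank2 row4 -> MISS (open row4); precharges=0
Acc 4: bank2 row4 -> HIT
Acc 5: bank0 row2 -> HIT
Acc 6: bank1 row0 -> MISS (open row0); precharges=0
Acc 7: bank2 row1 -> MISS (open row1); precharges=1
Acc 8: bank1 row4 -> MISS (open row4); precharges=2

Answer: M H M H H M M M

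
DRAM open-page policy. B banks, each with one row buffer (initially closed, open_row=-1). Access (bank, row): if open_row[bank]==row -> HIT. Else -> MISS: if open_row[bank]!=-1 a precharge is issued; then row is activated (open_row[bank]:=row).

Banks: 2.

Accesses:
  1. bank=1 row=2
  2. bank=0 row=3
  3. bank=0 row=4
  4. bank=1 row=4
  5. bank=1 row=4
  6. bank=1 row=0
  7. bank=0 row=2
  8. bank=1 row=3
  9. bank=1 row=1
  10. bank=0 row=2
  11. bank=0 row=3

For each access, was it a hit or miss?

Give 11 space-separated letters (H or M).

Answer: M M M M H M M M M H M

Derivation:
Acc 1: bank1 row2 -> MISS (open row2); precharges=0
Acc 2: bank0 row3 -> MISS (open row3); precharges=0
Acc 3: bank0 row4 -> MISS (open row4); precharges=1
Acc 4: bank1 row4 -> MISS (open row4); precharges=2
Acc 5: bank1 row4 -> HIT
Acc 6: bank1 row0 -> MISS (open row0); precharges=3
Acc 7: bank0 row2 -> MISS (open row2); precharges=4
Acc 8: bank1 row3 -> MISS (open row3); precharges=5
Acc 9: bank1 row1 -> MISS (open row1); precharges=6
Acc 10: bank0 row2 -> HIT
Acc 11: bank0 row3 -> MISS (open row3); precharges=7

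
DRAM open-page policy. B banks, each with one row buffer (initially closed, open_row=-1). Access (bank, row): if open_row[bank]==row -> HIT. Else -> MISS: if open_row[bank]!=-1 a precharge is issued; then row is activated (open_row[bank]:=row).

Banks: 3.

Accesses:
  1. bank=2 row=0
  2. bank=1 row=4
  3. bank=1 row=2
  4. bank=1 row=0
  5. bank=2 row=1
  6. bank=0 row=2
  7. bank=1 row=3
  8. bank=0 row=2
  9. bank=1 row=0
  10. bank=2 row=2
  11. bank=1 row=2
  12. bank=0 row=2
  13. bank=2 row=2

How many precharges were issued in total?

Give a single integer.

Answer: 7

Derivation:
Acc 1: bank2 row0 -> MISS (open row0); precharges=0
Acc 2: bank1 row4 -> MISS (open row4); precharges=0
Acc 3: bank1 row2 -> MISS (open row2); precharges=1
Acc 4: bank1 row0 -> MISS (open row0); precharges=2
Acc 5: bank2 row1 -> MISS (open row1); precharges=3
Acc 6: bank0 row2 -> MISS (open row2); precharges=3
Acc 7: bank1 row3 -> MISS (open row3); precharges=4
Acc 8: bank0 row2 -> HIT
Acc 9: bank1 row0 -> MISS (open row0); precharges=5
Acc 10: bank2 row2 -> MISS (open row2); precharges=6
Acc 11: bank1 row2 -> MISS (open row2); precharges=7
Acc 12: bank0 row2 -> HIT
Acc 13: bank2 row2 -> HIT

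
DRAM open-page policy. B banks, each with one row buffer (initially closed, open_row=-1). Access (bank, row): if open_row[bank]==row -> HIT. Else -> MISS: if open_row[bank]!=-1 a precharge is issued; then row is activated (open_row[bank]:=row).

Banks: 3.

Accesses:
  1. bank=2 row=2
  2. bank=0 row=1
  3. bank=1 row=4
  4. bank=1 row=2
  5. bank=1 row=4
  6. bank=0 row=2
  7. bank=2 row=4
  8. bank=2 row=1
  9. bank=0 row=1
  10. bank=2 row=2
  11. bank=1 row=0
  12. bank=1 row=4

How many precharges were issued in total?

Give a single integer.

Acc 1: bank2 row2 -> MISS (open row2); precharges=0
Acc 2: bank0 row1 -> MISS (open row1); precharges=0
Acc 3: bank1 row4 -> MISS (open row4); precharges=0
Acc 4: bank1 row2 -> MISS (open row2); precharges=1
Acc 5: bank1 row4 -> MISS (open row4); precharges=2
Acc 6: bank0 row2 -> MISS (open row2); precharges=3
Acc 7: bank2 row4 -> MISS (open row4); precharges=4
Acc 8: bank2 row1 -> MISS (open row1); precharges=5
Acc 9: bank0 row1 -> MISS (open row1); precharges=6
Acc 10: bank2 row2 -> MISS (open row2); precharges=7
Acc 11: bank1 row0 -> MISS (open row0); precharges=8
Acc 12: bank1 row4 -> MISS (open row4); precharges=9

Answer: 9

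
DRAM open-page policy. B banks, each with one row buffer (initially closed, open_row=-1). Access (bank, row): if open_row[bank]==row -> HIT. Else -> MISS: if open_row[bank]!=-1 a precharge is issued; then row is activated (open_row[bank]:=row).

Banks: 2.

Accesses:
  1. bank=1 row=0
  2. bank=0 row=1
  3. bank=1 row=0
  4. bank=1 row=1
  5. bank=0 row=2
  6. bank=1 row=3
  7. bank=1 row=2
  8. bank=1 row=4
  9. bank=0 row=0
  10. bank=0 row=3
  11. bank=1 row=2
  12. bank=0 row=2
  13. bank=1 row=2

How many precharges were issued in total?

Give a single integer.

Answer: 9

Derivation:
Acc 1: bank1 row0 -> MISS (open row0); precharges=0
Acc 2: bank0 row1 -> MISS (open row1); precharges=0
Acc 3: bank1 row0 -> HIT
Acc 4: bank1 row1 -> MISS (open row1); precharges=1
Acc 5: bank0 row2 -> MISS (open row2); precharges=2
Acc 6: bank1 row3 -> MISS (open row3); precharges=3
Acc 7: bank1 row2 -> MISS (open row2); precharges=4
Acc 8: bank1 row4 -> MISS (open row4); precharges=5
Acc 9: bank0 row0 -> MISS (open row0); precharges=6
Acc 10: bank0 row3 -> MISS (open row3); precharges=7
Acc 11: bank1 row2 -> MISS (open row2); precharges=8
Acc 12: bank0 row2 -> MISS (open row2); precharges=9
Acc 13: bank1 row2 -> HIT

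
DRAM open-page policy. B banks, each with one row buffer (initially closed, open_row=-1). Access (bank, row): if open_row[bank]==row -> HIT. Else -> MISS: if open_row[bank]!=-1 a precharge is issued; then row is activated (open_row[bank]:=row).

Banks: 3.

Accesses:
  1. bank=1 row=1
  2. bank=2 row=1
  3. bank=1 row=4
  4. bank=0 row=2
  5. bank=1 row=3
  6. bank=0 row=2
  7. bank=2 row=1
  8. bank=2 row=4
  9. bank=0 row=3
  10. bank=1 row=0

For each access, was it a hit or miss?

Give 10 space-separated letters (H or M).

Answer: M M M M M H H M M M

Derivation:
Acc 1: bank1 row1 -> MISS (open row1); precharges=0
Acc 2: bank2 row1 -> MISS (open row1); precharges=0
Acc 3: bank1 row4 -> MISS (open row4); precharges=1
Acc 4: bank0 row2 -> MISS (open row2); precharges=1
Acc 5: bank1 row3 -> MISS (open row3); precharges=2
Acc 6: bank0 row2 -> HIT
Acc 7: bank2 row1 -> HIT
Acc 8: bank2 row4 -> MISS (open row4); precharges=3
Acc 9: bank0 row3 -> MISS (open row3); precharges=4
Acc 10: bank1 row0 -> MISS (open row0); precharges=5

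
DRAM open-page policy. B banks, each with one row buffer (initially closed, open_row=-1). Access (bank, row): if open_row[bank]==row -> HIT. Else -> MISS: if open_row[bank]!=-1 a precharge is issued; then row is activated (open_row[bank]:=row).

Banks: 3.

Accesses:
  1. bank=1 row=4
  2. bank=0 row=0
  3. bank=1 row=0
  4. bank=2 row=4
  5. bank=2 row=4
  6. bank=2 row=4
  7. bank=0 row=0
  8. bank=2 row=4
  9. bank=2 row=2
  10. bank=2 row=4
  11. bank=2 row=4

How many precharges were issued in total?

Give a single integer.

Acc 1: bank1 row4 -> MISS (open row4); precharges=0
Acc 2: bank0 row0 -> MISS (open row0); precharges=0
Acc 3: bank1 row0 -> MISS (open row0); precharges=1
Acc 4: bank2 row4 -> MISS (open row4); precharges=1
Acc 5: bank2 row4 -> HIT
Acc 6: bank2 row4 -> HIT
Acc 7: bank0 row0 -> HIT
Acc 8: bank2 row4 -> HIT
Acc 9: bank2 row2 -> MISS (open row2); precharges=2
Acc 10: bank2 row4 -> MISS (open row4); precharges=3
Acc 11: bank2 row4 -> HIT

Answer: 3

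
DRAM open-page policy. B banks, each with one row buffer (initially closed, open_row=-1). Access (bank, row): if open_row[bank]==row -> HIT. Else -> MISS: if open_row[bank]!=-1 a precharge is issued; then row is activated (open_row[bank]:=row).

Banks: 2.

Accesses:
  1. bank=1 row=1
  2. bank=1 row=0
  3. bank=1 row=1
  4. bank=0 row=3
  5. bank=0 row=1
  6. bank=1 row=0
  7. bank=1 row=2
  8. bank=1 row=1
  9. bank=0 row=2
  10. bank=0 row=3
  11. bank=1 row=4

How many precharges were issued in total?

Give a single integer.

Answer: 9

Derivation:
Acc 1: bank1 row1 -> MISS (open row1); precharges=0
Acc 2: bank1 row0 -> MISS (open row0); precharges=1
Acc 3: bank1 row1 -> MISS (open row1); precharges=2
Acc 4: bank0 row3 -> MISS (open row3); precharges=2
Acc 5: bank0 row1 -> MISS (open row1); precharges=3
Acc 6: bank1 row0 -> MISS (open row0); precharges=4
Acc 7: bank1 row2 -> MISS (open row2); precharges=5
Acc 8: bank1 row1 -> MISS (open row1); precharges=6
Acc 9: bank0 row2 -> MISS (open row2); precharges=7
Acc 10: bank0 row3 -> MISS (open row3); precharges=8
Acc 11: bank1 row4 -> MISS (open row4); precharges=9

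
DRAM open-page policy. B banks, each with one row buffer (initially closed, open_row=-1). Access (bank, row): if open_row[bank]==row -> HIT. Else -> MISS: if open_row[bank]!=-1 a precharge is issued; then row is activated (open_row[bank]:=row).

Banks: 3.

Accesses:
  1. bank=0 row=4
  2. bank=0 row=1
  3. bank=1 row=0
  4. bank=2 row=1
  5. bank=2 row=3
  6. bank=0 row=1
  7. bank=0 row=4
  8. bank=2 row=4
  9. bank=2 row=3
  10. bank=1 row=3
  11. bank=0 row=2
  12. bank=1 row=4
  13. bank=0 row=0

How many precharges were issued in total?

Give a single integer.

Answer: 9

Derivation:
Acc 1: bank0 row4 -> MISS (open row4); precharges=0
Acc 2: bank0 row1 -> MISS (open row1); precharges=1
Acc 3: bank1 row0 -> MISS (open row0); precharges=1
Acc 4: bank2 row1 -> MISS (open row1); precharges=1
Acc 5: bank2 row3 -> MISS (open row3); precharges=2
Acc 6: bank0 row1 -> HIT
Acc 7: bank0 row4 -> MISS (open row4); precharges=3
Acc 8: bank2 row4 -> MISS (open row4); precharges=4
Acc 9: bank2 row3 -> MISS (open row3); precharges=5
Acc 10: bank1 row3 -> MISS (open row3); precharges=6
Acc 11: bank0 row2 -> MISS (open row2); precharges=7
Acc 12: bank1 row4 -> MISS (open row4); precharges=8
Acc 13: bank0 row0 -> MISS (open row0); precharges=9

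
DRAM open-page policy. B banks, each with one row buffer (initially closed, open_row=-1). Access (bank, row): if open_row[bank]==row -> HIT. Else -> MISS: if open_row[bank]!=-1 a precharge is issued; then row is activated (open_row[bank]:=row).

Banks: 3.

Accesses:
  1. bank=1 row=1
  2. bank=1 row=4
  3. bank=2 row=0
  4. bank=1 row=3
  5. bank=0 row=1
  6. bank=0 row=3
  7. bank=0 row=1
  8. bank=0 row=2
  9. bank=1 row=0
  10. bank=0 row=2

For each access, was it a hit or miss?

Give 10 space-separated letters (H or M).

Acc 1: bank1 row1 -> MISS (open row1); precharges=0
Acc 2: bank1 row4 -> MISS (open row4); precharges=1
Acc 3: bank2 row0 -> MISS (open row0); precharges=1
Acc 4: bank1 row3 -> MISS (open row3); precharges=2
Acc 5: bank0 row1 -> MISS (open row1); precharges=2
Acc 6: bank0 row3 -> MISS (open row3); precharges=3
Acc 7: bank0 row1 -> MISS (open row1); precharges=4
Acc 8: bank0 row2 -> MISS (open row2); precharges=5
Acc 9: bank1 row0 -> MISS (open row0); precharges=6
Acc 10: bank0 row2 -> HIT

Answer: M M M M M M M M M H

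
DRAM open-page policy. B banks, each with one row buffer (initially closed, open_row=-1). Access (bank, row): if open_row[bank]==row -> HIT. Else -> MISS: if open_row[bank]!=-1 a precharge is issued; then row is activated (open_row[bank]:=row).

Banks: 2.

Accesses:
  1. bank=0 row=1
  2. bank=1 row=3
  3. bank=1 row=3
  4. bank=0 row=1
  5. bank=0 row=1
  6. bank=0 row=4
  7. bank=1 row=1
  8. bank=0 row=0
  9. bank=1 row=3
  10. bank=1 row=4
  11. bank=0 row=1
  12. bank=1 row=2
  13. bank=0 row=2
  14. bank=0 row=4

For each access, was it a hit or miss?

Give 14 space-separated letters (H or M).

Answer: M M H H H M M M M M M M M M

Derivation:
Acc 1: bank0 row1 -> MISS (open row1); precharges=0
Acc 2: bank1 row3 -> MISS (open row3); precharges=0
Acc 3: bank1 row3 -> HIT
Acc 4: bank0 row1 -> HIT
Acc 5: bank0 row1 -> HIT
Acc 6: bank0 row4 -> MISS (open row4); precharges=1
Acc 7: bank1 row1 -> MISS (open row1); precharges=2
Acc 8: bank0 row0 -> MISS (open row0); precharges=3
Acc 9: bank1 row3 -> MISS (open row3); precharges=4
Acc 10: bank1 row4 -> MISS (open row4); precharges=5
Acc 11: bank0 row1 -> MISS (open row1); precharges=6
Acc 12: bank1 row2 -> MISS (open row2); precharges=7
Acc 13: bank0 row2 -> MISS (open row2); precharges=8
Acc 14: bank0 row4 -> MISS (open row4); precharges=9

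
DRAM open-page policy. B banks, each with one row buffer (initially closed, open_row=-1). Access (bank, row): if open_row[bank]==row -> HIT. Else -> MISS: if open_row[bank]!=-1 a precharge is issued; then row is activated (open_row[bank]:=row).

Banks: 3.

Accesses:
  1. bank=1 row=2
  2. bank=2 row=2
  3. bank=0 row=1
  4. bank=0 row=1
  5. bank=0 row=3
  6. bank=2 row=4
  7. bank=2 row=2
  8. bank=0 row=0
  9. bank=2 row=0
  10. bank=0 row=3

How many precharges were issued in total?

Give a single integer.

Acc 1: bank1 row2 -> MISS (open row2); precharges=0
Acc 2: bank2 row2 -> MISS (open row2); precharges=0
Acc 3: bank0 row1 -> MISS (open row1); precharges=0
Acc 4: bank0 row1 -> HIT
Acc 5: bank0 row3 -> MISS (open row3); precharges=1
Acc 6: bank2 row4 -> MISS (open row4); precharges=2
Acc 7: bank2 row2 -> MISS (open row2); precharges=3
Acc 8: bank0 row0 -> MISS (open row0); precharges=4
Acc 9: bank2 row0 -> MISS (open row0); precharges=5
Acc 10: bank0 row3 -> MISS (open row3); precharges=6

Answer: 6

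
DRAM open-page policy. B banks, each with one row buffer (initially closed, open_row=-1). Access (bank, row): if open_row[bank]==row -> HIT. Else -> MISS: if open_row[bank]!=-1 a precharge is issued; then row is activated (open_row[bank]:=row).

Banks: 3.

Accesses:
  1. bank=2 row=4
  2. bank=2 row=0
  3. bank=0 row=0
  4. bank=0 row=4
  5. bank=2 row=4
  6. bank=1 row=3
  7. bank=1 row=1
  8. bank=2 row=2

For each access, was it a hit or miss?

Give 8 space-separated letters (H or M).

Answer: M M M M M M M M

Derivation:
Acc 1: bank2 row4 -> MISS (open row4); precharges=0
Acc 2: bank2 row0 -> MISS (open row0); precharges=1
Acc 3: bank0 row0 -> MISS (open row0); precharges=1
Acc 4: bank0 row4 -> MISS (open row4); precharges=2
Acc 5: bank2 row4 -> MISS (open row4); precharges=3
Acc 6: bank1 row3 -> MISS (open row3); precharges=3
Acc 7: bank1 row1 -> MISS (open row1); precharges=4
Acc 8: bank2 row2 -> MISS (open row2); precharges=5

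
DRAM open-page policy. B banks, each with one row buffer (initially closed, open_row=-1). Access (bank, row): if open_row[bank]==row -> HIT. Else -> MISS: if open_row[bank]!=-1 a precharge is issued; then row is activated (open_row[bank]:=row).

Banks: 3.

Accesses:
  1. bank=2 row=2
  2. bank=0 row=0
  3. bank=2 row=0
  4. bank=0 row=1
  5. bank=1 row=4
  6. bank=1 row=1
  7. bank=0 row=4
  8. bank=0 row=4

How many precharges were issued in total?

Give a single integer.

Answer: 4

Derivation:
Acc 1: bank2 row2 -> MISS (open row2); precharges=0
Acc 2: bank0 row0 -> MISS (open row0); precharges=0
Acc 3: bank2 row0 -> MISS (open row0); precharges=1
Acc 4: bank0 row1 -> MISS (open row1); precharges=2
Acc 5: bank1 row4 -> MISS (open row4); precharges=2
Acc 6: bank1 row1 -> MISS (open row1); precharges=3
Acc 7: bank0 row4 -> MISS (open row4); precharges=4
Acc 8: bank0 row4 -> HIT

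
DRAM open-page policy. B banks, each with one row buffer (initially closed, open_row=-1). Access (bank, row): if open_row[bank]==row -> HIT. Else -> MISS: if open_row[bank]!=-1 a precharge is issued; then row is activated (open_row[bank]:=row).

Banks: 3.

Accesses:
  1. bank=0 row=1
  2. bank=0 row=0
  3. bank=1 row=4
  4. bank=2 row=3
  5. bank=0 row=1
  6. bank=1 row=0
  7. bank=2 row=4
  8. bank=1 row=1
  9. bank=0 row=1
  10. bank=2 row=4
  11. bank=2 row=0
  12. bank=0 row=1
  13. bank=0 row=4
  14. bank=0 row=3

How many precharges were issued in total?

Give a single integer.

Acc 1: bank0 row1 -> MISS (open row1); precharges=0
Acc 2: bank0 row0 -> MISS (open row0); precharges=1
Acc 3: bank1 row4 -> MISS (open row4); precharges=1
Acc 4: bank2 row3 -> MISS (open row3); precharges=1
Acc 5: bank0 row1 -> MISS (open row1); precharges=2
Acc 6: bank1 row0 -> MISS (open row0); precharges=3
Acc 7: bank2 row4 -> MISS (open row4); precharges=4
Acc 8: bank1 row1 -> MISS (open row1); precharges=5
Acc 9: bank0 row1 -> HIT
Acc 10: bank2 row4 -> HIT
Acc 11: bank2 row0 -> MISS (open row0); precharges=6
Acc 12: bank0 row1 -> HIT
Acc 13: bank0 row4 -> MISS (open row4); precharges=7
Acc 14: bank0 row3 -> MISS (open row3); precharges=8

Answer: 8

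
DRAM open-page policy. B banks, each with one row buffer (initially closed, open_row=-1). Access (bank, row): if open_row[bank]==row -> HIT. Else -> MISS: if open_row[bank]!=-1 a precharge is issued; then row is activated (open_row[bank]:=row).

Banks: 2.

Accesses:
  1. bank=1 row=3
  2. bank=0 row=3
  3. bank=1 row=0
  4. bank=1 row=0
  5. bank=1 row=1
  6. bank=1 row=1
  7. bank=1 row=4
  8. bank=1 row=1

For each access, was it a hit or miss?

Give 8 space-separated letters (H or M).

Answer: M M M H M H M M

Derivation:
Acc 1: bank1 row3 -> MISS (open row3); precharges=0
Acc 2: bank0 row3 -> MISS (open row3); precharges=0
Acc 3: bank1 row0 -> MISS (open row0); precharges=1
Acc 4: bank1 row0 -> HIT
Acc 5: bank1 row1 -> MISS (open row1); precharges=2
Acc 6: bank1 row1 -> HIT
Acc 7: bank1 row4 -> MISS (open row4); precharges=3
Acc 8: bank1 row1 -> MISS (open row1); precharges=4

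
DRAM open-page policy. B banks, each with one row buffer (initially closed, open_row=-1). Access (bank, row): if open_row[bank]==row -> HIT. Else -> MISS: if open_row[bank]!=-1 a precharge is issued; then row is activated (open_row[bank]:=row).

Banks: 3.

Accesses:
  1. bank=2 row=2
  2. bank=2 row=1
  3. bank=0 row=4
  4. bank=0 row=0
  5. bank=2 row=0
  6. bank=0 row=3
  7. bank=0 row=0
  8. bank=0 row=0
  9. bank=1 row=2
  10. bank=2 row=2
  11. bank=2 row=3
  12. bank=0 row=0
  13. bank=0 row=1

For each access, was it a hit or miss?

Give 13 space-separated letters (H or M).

Acc 1: bank2 row2 -> MISS (open row2); precharges=0
Acc 2: bank2 row1 -> MISS (open row1); precharges=1
Acc 3: bank0 row4 -> MISS (open row4); precharges=1
Acc 4: bank0 row0 -> MISS (open row0); precharges=2
Acc 5: bank2 row0 -> MISS (open row0); precharges=3
Acc 6: bank0 row3 -> MISS (open row3); precharges=4
Acc 7: bank0 row0 -> MISS (open row0); precharges=5
Acc 8: bank0 row0 -> HIT
Acc 9: bank1 row2 -> MISS (open row2); precharges=5
Acc 10: bank2 row2 -> MISS (open row2); precharges=6
Acc 11: bank2 row3 -> MISS (open row3); precharges=7
Acc 12: bank0 row0 -> HIT
Acc 13: bank0 row1 -> MISS (open row1); precharges=8

Answer: M M M M M M M H M M M H M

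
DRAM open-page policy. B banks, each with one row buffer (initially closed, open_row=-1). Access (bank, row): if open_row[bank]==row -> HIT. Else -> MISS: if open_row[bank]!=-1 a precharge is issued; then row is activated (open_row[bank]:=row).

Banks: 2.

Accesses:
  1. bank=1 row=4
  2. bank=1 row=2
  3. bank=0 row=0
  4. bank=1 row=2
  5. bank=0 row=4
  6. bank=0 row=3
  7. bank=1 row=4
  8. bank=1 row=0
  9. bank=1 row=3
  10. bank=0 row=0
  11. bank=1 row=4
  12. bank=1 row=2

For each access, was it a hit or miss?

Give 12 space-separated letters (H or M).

Acc 1: bank1 row4 -> MISS (open row4); precharges=0
Acc 2: bank1 row2 -> MISS (open row2); precharges=1
Acc 3: bank0 row0 -> MISS (open row0); precharges=1
Acc 4: bank1 row2 -> HIT
Acc 5: bank0 row4 -> MISS (open row4); precharges=2
Acc 6: bank0 row3 -> MISS (open row3); precharges=3
Acc 7: bank1 row4 -> MISS (open row4); precharges=4
Acc 8: bank1 row0 -> MISS (open row0); precharges=5
Acc 9: bank1 row3 -> MISS (open row3); precharges=6
Acc 10: bank0 row0 -> MISS (open row0); precharges=7
Acc 11: bank1 row4 -> MISS (open row4); precharges=8
Acc 12: bank1 row2 -> MISS (open row2); precharges=9

Answer: M M M H M M M M M M M M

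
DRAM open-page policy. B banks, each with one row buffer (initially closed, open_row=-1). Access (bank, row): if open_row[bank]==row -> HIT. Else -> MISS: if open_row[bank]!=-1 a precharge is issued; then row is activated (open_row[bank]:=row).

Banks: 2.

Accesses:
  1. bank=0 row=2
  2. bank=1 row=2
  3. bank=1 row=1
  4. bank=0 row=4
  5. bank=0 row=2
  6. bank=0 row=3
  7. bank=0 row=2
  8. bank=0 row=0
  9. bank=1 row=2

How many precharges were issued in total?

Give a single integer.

Answer: 7

Derivation:
Acc 1: bank0 row2 -> MISS (open row2); precharges=0
Acc 2: bank1 row2 -> MISS (open row2); precharges=0
Acc 3: bank1 row1 -> MISS (open row1); precharges=1
Acc 4: bank0 row4 -> MISS (open row4); precharges=2
Acc 5: bank0 row2 -> MISS (open row2); precharges=3
Acc 6: bank0 row3 -> MISS (open row3); precharges=4
Acc 7: bank0 row2 -> MISS (open row2); precharges=5
Acc 8: bank0 row0 -> MISS (open row0); precharges=6
Acc 9: bank1 row2 -> MISS (open row2); precharges=7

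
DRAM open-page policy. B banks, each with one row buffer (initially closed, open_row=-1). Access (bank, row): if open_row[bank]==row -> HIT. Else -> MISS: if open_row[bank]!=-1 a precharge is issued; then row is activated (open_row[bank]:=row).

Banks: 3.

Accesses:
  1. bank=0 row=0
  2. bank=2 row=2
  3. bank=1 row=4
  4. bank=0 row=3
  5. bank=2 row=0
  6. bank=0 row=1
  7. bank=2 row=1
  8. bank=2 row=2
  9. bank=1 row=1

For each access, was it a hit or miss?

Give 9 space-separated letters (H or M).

Acc 1: bank0 row0 -> MISS (open row0); precharges=0
Acc 2: bank2 row2 -> MISS (open row2); precharges=0
Acc 3: bank1 row4 -> MISS (open row4); precharges=0
Acc 4: bank0 row3 -> MISS (open row3); precharges=1
Acc 5: bank2 row0 -> MISS (open row0); precharges=2
Acc 6: bank0 row1 -> MISS (open row1); precharges=3
Acc 7: bank2 row1 -> MISS (open row1); precharges=4
Acc 8: bank2 row2 -> MISS (open row2); precharges=5
Acc 9: bank1 row1 -> MISS (open row1); precharges=6

Answer: M M M M M M M M M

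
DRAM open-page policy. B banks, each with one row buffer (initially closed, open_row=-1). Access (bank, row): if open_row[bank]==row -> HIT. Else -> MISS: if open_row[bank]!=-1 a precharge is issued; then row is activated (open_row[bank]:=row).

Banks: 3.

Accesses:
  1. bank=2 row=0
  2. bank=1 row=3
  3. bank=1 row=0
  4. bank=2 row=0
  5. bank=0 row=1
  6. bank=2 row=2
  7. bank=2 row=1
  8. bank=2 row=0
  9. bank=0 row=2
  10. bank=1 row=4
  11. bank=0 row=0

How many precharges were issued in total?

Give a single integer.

Acc 1: bank2 row0 -> MISS (open row0); precharges=0
Acc 2: bank1 row3 -> MISS (open row3); precharges=0
Acc 3: bank1 row0 -> MISS (open row0); precharges=1
Acc 4: bank2 row0 -> HIT
Acc 5: bank0 row1 -> MISS (open row1); precharges=1
Acc 6: bank2 row2 -> MISS (open row2); precharges=2
Acc 7: bank2 row1 -> MISS (open row1); precharges=3
Acc 8: bank2 row0 -> MISS (open row0); precharges=4
Acc 9: bank0 row2 -> MISS (open row2); precharges=5
Acc 10: bank1 row4 -> MISS (open row4); precharges=6
Acc 11: bank0 row0 -> MISS (open row0); precharges=7

Answer: 7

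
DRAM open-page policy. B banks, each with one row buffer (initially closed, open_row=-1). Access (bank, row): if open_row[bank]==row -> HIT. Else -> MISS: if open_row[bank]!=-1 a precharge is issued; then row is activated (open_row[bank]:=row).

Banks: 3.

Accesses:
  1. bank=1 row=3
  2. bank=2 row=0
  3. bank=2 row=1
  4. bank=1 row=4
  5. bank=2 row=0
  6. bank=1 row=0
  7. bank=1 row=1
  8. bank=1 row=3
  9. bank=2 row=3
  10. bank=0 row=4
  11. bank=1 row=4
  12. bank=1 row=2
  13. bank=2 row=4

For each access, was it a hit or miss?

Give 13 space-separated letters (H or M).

Acc 1: bank1 row3 -> MISS (open row3); precharges=0
Acc 2: bank2 row0 -> MISS (open row0); precharges=0
Acc 3: bank2 row1 -> MISS (open row1); precharges=1
Acc 4: bank1 row4 -> MISS (open row4); precharges=2
Acc 5: bank2 row0 -> MISS (open row0); precharges=3
Acc 6: bank1 row0 -> MISS (open row0); precharges=4
Acc 7: bank1 row1 -> MISS (open row1); precharges=5
Acc 8: bank1 row3 -> MISS (open row3); precharges=6
Acc 9: bank2 row3 -> MISS (open row3); precharges=7
Acc 10: bank0 row4 -> MISS (open row4); precharges=7
Acc 11: bank1 row4 -> MISS (open row4); precharges=8
Acc 12: bank1 row2 -> MISS (open row2); precharges=9
Acc 13: bank2 row4 -> MISS (open row4); precharges=10

Answer: M M M M M M M M M M M M M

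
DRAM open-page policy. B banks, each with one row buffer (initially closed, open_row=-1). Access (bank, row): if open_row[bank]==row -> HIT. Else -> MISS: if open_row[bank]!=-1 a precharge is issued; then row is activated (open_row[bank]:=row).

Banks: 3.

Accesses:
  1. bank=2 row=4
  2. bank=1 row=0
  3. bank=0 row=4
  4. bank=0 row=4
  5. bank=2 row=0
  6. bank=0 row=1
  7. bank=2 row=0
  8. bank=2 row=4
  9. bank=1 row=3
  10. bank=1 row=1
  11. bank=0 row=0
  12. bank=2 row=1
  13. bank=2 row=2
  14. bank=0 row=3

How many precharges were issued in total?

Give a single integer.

Answer: 9

Derivation:
Acc 1: bank2 row4 -> MISS (open row4); precharges=0
Acc 2: bank1 row0 -> MISS (open row0); precharges=0
Acc 3: bank0 row4 -> MISS (open row4); precharges=0
Acc 4: bank0 row4 -> HIT
Acc 5: bank2 row0 -> MISS (open row0); precharges=1
Acc 6: bank0 row1 -> MISS (open row1); precharges=2
Acc 7: bank2 row0 -> HIT
Acc 8: bank2 row4 -> MISS (open row4); precharges=3
Acc 9: bank1 row3 -> MISS (open row3); precharges=4
Acc 10: bank1 row1 -> MISS (open row1); precharges=5
Acc 11: bank0 row0 -> MISS (open row0); precharges=6
Acc 12: bank2 row1 -> MISS (open row1); precharges=7
Acc 13: bank2 row2 -> MISS (open row2); precharges=8
Acc 14: bank0 row3 -> MISS (open row3); precharges=9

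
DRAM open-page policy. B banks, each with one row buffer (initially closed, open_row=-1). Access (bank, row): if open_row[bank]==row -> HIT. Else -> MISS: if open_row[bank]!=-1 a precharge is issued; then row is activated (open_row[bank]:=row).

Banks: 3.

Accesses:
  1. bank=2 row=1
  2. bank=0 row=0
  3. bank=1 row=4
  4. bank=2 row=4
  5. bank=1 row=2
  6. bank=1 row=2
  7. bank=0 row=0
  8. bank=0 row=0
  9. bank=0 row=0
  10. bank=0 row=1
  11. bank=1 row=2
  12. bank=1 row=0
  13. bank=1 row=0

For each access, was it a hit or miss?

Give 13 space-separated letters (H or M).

Acc 1: bank2 row1 -> MISS (open row1); precharges=0
Acc 2: bank0 row0 -> MISS (open row0); precharges=0
Acc 3: bank1 row4 -> MISS (open row4); precharges=0
Acc 4: bank2 row4 -> MISS (open row4); precharges=1
Acc 5: bank1 row2 -> MISS (open row2); precharges=2
Acc 6: bank1 row2 -> HIT
Acc 7: bank0 row0 -> HIT
Acc 8: bank0 row0 -> HIT
Acc 9: bank0 row0 -> HIT
Acc 10: bank0 row1 -> MISS (open row1); precharges=3
Acc 11: bank1 row2 -> HIT
Acc 12: bank1 row0 -> MISS (open row0); precharges=4
Acc 13: bank1 row0 -> HIT

Answer: M M M M M H H H H M H M H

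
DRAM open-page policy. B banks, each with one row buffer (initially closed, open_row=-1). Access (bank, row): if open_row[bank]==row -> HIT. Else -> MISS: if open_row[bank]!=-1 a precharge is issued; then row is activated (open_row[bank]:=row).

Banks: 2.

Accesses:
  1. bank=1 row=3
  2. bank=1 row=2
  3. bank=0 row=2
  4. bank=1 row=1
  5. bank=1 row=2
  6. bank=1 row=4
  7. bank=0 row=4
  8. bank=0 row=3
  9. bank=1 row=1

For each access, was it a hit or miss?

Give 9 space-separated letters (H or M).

Acc 1: bank1 row3 -> MISS (open row3); precharges=0
Acc 2: bank1 row2 -> MISS (open row2); precharges=1
Acc 3: bank0 row2 -> MISS (open row2); precharges=1
Acc 4: bank1 row1 -> MISS (open row1); precharges=2
Acc 5: bank1 row2 -> MISS (open row2); precharges=3
Acc 6: bank1 row4 -> MISS (open row4); precharges=4
Acc 7: bank0 row4 -> MISS (open row4); precharges=5
Acc 8: bank0 row3 -> MISS (open row3); precharges=6
Acc 9: bank1 row1 -> MISS (open row1); precharges=7

Answer: M M M M M M M M M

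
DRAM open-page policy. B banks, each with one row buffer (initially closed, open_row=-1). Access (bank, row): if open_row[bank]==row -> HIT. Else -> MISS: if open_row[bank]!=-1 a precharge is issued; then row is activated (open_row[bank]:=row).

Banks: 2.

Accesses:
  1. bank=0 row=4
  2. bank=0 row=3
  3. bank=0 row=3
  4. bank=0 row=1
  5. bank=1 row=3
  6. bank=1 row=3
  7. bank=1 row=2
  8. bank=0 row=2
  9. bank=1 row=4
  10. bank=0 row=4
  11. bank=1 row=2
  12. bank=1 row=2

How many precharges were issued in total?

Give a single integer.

Acc 1: bank0 row4 -> MISS (open row4); precharges=0
Acc 2: bank0 row3 -> MISS (open row3); precharges=1
Acc 3: bank0 row3 -> HIT
Acc 4: bank0 row1 -> MISS (open row1); precharges=2
Acc 5: bank1 row3 -> MISS (open row3); precharges=2
Acc 6: bank1 row3 -> HIT
Acc 7: bank1 row2 -> MISS (open row2); precharges=3
Acc 8: bank0 row2 -> MISS (open row2); precharges=4
Acc 9: bank1 row4 -> MISS (open row4); precharges=5
Acc 10: bank0 row4 -> MISS (open row4); precharges=6
Acc 11: bank1 row2 -> MISS (open row2); precharges=7
Acc 12: bank1 row2 -> HIT

Answer: 7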